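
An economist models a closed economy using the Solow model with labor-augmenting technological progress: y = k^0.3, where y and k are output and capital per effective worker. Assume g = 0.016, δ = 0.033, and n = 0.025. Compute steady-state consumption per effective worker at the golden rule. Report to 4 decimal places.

c_gold ≈ 1.2753

Capital per effective worker breaks even when investment replaces (n + g + δ)·k; here n + g + δ = 0.074.
Maximizing c = f(k) − (n+g+δ)·k gives f'(k) = n+g+δ, i.e. 0.3·k^(0.3−1) = 0.074, so k_gold = (0.3/0.074)^(1/0.7) ≈ 7.3861.
y_gold = 7.3861^0.3 ≈ 1.8219.
c_gold = y_gold − (n+g+δ)·k_gold = 1.8219 − 0.074·7.3861 ≈ 1.2753.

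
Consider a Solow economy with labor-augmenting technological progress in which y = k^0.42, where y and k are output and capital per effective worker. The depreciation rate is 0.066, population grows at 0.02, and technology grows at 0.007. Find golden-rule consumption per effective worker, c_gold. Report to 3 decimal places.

c_gold ≈ 1.728

Capital per effective worker breaks even when investment replaces (n + g + δ)·k; here n + g + δ = 0.093.
Golden rule sets MPK = n+g+δ: 0.42·k^(0.42−1) = 0.093, so k_gold = (0.42/0.093)^(1/0.58) ≈ 13.4557.
y_gold = 13.4557^0.42 ≈ 2.9795.
c_gold = y_gold − (n+g+δ)·k_gold = 2.9795 − 0.093·13.4557 ≈ 1.7281.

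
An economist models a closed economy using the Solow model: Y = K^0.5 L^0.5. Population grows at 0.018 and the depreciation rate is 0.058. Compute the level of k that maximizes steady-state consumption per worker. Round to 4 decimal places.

n + δ = 0.018 + 0.058 = 0.076.
At the golden rule the marginal product of capital equals n+δ: 0.5·k^(0.5−1) = 0.076. Solving, k_gold = (0.5/0.076)^(1/0.5) ≈ 43.2825.

k_gold ≈ 43.2825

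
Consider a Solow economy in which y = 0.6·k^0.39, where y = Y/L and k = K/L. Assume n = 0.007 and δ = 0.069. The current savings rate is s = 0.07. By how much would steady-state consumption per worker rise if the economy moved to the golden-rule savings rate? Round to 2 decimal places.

Δc ≈ 0.37

Break-even investment rate: n + δ = 0.007 + 0.069 = 0.076.
Current steady state (s = 0.07): k* = (0.07·0.6/0.076)^(1/0.61) ≈ 0.3782, y* = 0.6·0.3782^0.39 ≈ 0.4107, c* = (1−0.07)·0.4107 ≈ 0.3819.
Maximizing c = f(k) − (n+δ)·k gives f'(k) = n+δ, i.e. 0.39·0.6·k^(0.39−1) = 0.076, so k_gold = (0.39·0.6/0.076)^(1/0.61) ≈ 6.3192.
y_gold = 0.6·6.3192^0.39 ≈ 1.2314, c_gold = y_gold − 0.076·k_gold ≈ 0.7512.
Gain: Δc = 0.7512 − 0.3819 ≈ 0.3693.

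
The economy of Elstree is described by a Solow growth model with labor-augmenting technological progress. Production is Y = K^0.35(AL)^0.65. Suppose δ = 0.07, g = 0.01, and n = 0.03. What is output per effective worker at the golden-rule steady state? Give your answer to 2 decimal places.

y_gold ≈ 1.86

Break-even investment rate: n + g + δ = 0.03 + 0.01 + 0.07 = 0.11.
At the golden rule the marginal product of capital equals n+g+δ: 0.35·k^(0.35−1) = 0.11. Solving, k_gold = (0.35/0.11)^(1/0.65) ≈ 5.9340.
Output: y_gold = k_gold^0.35 = 5.9340^0.35 ≈ 1.8650.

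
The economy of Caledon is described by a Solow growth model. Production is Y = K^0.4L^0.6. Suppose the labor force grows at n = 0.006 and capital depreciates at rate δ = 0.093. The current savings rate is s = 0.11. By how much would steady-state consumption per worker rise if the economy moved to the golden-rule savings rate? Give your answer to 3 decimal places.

Δc ≈ 0.567

n + δ = 0.006 + 0.093 = 0.099.
Current steady state (s = 0.11): k* = (0.11/0.099)^(1/0.6) ≈ 1.1920, y* = 1.1920^0.4 ≈ 1.0728, c* = (1−0.11)·1.0728 ≈ 0.9548.
Maximizing c = f(k) − (n+δ)·k gives f'(k) = n+δ, i.e. 0.4·k^(0.4−1) = 0.099, so k_gold = (0.4/0.099)^(1/0.6) ≈ 10.2496.
y_gold = 10.2496^0.4 ≈ 2.5368, c_gold = y_gold − 0.099·k_gold ≈ 1.5221.
Gain: Δc = 1.5221 − 0.9548 ≈ 0.5673.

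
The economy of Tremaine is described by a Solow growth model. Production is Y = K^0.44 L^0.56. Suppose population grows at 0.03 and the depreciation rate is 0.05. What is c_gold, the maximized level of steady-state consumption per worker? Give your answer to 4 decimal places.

n + δ = 0.03 + 0.05 = 0.08.
Setting f'(k) = n+δ gives 0.44·k^(0.44−1) = 0.08, hence k_gold = (0.44/0.08)^(1/0.56) ≈ 20.9931.
y_gold = 20.9931^0.44 ≈ 3.8169.
c_gold = y_gold − (n+δ)·k_gold = 3.8169 − 0.08·20.9931 ≈ 2.1375.

c_gold ≈ 2.1375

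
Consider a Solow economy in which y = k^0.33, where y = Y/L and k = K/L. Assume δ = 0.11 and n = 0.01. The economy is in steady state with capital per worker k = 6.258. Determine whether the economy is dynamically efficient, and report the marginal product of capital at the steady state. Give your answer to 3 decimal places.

The effective depreciation rate is n + δ = 0.01 + 0.11 = 0.12.
MPK = 0.33·k^(0.33−1) = 0.33·6.258^(-0.67) ≈ 0.0966.
MPK < 0.12, so the economy is dynamically inefficient (over-saving).

dynamically inefficient; MPK ≈ 0.097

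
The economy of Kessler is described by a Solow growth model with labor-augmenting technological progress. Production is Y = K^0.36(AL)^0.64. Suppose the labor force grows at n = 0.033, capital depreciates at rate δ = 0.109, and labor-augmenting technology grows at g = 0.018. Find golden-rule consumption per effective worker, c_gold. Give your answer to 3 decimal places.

Break-even investment rate: n + g + δ = 0.033 + 0.018 + 0.109 = 0.16.
Golden rule sets MPK = n+g+δ: 0.36·k^(0.36−1) = 0.16, so k_gold = (0.36/0.16)^(1/0.64) ≈ 3.5505.
y_gold = 3.5505^0.36 ≈ 1.5780.
c_gold = y_gold − (n+g+δ)·k_gold = 1.5780 − 0.16·3.5505 ≈ 1.0099.

c_gold ≈ 1.010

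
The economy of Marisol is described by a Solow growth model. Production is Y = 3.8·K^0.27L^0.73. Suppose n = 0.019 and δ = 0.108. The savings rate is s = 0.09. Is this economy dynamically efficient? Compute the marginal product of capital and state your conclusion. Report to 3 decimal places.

n + δ = 0.019 + 0.108 = 0.127.
Steady-state k*: s·A·k^0.27 = 0.127·k gives k* = (0.09·3.8/0.127)^(1/0.73) ≈ 3.8846.
MPK = 0.27·3.8·3.8846^(-0.73) ≈ 0.3810.
MPK > n+δ = 0.127, so the economy is dynamically efficient (under-saving).

dynamically efficient; MPK ≈ 0.381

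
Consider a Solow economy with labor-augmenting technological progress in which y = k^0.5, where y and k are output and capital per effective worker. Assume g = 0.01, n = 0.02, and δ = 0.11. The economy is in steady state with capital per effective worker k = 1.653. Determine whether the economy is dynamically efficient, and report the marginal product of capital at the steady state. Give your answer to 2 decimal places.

n + g + δ = 0.02 + 0.01 + 0.11 = 0.14.
MPK = 0.5·k^(0.5−1) = 0.5·1.653^(-0.5) ≈ 0.3889.
MPK > 0.14, so the economy is dynamically efficient (under-saving).

dynamically efficient; MPK ≈ 0.39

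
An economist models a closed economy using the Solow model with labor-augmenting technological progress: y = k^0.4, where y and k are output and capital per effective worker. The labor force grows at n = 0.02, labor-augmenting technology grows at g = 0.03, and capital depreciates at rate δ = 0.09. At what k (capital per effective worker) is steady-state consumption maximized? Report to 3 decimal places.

k_gold ≈ 5.753

Capital per effective worker breaks even when investment replaces (n + g + δ)·k; here n + g + δ = 0.14.
Setting f'(k) = n+g+δ gives 0.4·k^(0.4−1) = 0.14, hence k_gold = (0.4/0.14)^(1/0.6) ≈ 5.7529.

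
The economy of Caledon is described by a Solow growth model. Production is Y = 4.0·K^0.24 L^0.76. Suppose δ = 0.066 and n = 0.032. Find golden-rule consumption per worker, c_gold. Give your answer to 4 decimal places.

c_gold ≈ 6.2494

Break-even investment rate: n + δ = 0.032 + 0.066 = 0.098.
Golden rule sets MPK = n+δ: 0.24·4.0·k^(0.24−1) = 0.098, so k_gold = (0.24·4.0/0.098)^(1/0.76) ≈ 20.1376.
y_gold = 4.0·20.1376^0.24 ≈ 8.2228.
c_gold = y_gold − (n+δ)·k_gold = 8.2228 − 0.098·20.1376 ≈ 6.2494.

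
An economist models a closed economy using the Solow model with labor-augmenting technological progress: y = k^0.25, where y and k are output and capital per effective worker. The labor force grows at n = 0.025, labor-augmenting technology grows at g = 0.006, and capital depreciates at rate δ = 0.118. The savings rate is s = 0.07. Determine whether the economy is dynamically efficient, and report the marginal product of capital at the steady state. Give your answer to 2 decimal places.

Break-even investment rate: n + g + δ = 0.025 + 0.006 + 0.118 = 0.149.
Steady-state k*: s·k^0.25 = 0.149·k gives k* = (0.07/0.149)^(1/0.75) ≈ 0.3652.
MPK = 0.25·0.3652^(-0.75) ≈ 0.5321.
MPK > n+g+δ = 0.149, so the economy is dynamically efficient (under-saving).

dynamically efficient; MPK ≈ 0.53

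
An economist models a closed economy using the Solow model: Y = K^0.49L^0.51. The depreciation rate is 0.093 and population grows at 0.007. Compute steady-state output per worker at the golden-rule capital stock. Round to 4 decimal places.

n + δ = 0.007 + 0.093 = 0.1.
Golden rule sets MPK = n+δ: 0.49·k^(0.49−1) = 0.1, so k_gold = (0.49/0.1)^(1/0.51) ≈ 22.5593.
Output: y_gold = k_gold^0.49 = 22.5593^0.49 ≈ 4.6039.

y_gold ≈ 4.6039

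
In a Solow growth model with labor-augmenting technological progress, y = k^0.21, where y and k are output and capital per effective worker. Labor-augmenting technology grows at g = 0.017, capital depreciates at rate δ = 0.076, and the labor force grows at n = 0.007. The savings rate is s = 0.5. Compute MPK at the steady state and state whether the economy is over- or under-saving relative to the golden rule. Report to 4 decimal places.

The effective depreciation rate is n + g + δ = 0.007 + 0.017 + 0.076 = 0.1.
Steady-state k*: s·k^0.21 = 0.1·k gives k* = (0.5/0.1)^(1/0.79) ≈ 7.6696.
MPK = 0.21·7.6696^(-0.79) ≈ 0.0420.
MPK < n+g+δ = 0.1, so the economy is dynamically inefficient (over-saving).

over-saving; MPK ≈ 0.0420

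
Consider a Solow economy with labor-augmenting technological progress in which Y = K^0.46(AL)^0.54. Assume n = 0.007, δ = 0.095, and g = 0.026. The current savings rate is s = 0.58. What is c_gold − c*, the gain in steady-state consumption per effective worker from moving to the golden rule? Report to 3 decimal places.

Capital per effective worker breaks even when investment replaces (n + g + δ)·k; here n + g + δ = 0.128.
Current steady state (s = 0.58): k* = (0.58/0.128)^(1/0.54) ≈ 16.4142, y* = 16.4142^0.46 ≈ 3.6224, c* = (1−0.58)·3.6224 ≈ 1.5214.
At the golden rule the marginal product of capital equals n+g+δ: 0.46·k^(0.46−1) = 0.128. Solving, k_gold = (0.46/0.128)^(1/0.54) ≈ 10.6854.
y_gold = 10.6854^0.46 ≈ 2.9733, c_gold = y_gold − 0.128·k_gold ≈ 1.6056.
Gain: Δc = 1.6056 − 1.5214 ≈ 0.0842.

Δc ≈ 0.084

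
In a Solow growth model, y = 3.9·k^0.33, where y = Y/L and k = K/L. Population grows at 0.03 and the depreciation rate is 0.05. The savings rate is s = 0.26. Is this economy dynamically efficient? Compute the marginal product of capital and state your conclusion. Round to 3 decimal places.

n + δ = 0.03 + 0.05 = 0.08.
Steady-state k*: s·A·k^0.33 = 0.08·k gives k* = (0.26·3.9/0.08)^(1/0.67) ≈ 44.2783.
MPK = 0.33·3.9·44.2783^(-0.67) ≈ 0.1015.
MPK > n+δ = 0.08, so the economy is dynamically efficient (under-saving).

dynamically efficient; MPK ≈ 0.102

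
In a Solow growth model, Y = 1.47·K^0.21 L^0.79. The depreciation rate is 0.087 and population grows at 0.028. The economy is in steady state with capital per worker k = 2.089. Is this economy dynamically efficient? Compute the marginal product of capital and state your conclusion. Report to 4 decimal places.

The effective depreciation rate is n + δ = 0.028 + 0.087 = 0.115.
MPK = 0.21·1.47·k^(0.21−1) = 0.21·1.47·2.089^(-0.79) ≈ 0.1725.
MPK > 0.115, so the economy is dynamically efficient (under-saving).

dynamically efficient; MPK ≈ 0.1725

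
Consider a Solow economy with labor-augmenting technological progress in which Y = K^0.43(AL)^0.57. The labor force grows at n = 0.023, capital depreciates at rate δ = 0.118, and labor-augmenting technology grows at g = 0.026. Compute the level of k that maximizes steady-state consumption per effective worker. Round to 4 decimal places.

Break-even investment rate: n + g + δ = 0.023 + 0.026 + 0.118 = 0.167.
At the golden rule the marginal product of capital equals n+g+δ: 0.43·k^(0.43−1) = 0.167. Solving, k_gold = (0.43/0.167)^(1/0.57) ≈ 5.2555.

k_gold ≈ 5.2555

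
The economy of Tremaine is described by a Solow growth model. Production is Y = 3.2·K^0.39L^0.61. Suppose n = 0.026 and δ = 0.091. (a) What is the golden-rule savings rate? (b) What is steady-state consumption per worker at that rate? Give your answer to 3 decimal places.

(a) s_gold = 0.390; (b) c_gold ≈ 8.866

n + δ = 0.026 + 0.091 = 0.117.
For Cobb-Douglas, s_gold equals capital's share: s_gold = 0.39.
At the golden rule the marginal product of capital equals n+δ: 0.39·3.2·k^(0.39−1) = 0.117. Solving, k_gold = (0.39·3.2/0.117)^(1/0.61) ≈ 48.4499.
y_gold = 3.2·48.4499^0.39 ≈ 14.5350; c_gold = (1−0.39)·y_gold ≈ 8.8663.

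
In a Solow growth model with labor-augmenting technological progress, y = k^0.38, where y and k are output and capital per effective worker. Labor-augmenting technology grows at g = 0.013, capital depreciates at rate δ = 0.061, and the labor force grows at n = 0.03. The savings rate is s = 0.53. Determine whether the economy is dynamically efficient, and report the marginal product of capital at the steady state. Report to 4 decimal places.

dynamically inefficient; MPK ≈ 0.0746

The effective depreciation rate is n + g + δ = 0.03 + 0.013 + 0.061 = 0.104.
Steady-state k*: s·k^0.38 = 0.104·k gives k* = (0.53/0.104)^(1/0.62) ≈ 13.8265.
MPK = 0.38·13.8265^(-0.62) ≈ 0.0746.
MPK < n+g+δ = 0.104, so the economy is dynamically inefficient (over-saving).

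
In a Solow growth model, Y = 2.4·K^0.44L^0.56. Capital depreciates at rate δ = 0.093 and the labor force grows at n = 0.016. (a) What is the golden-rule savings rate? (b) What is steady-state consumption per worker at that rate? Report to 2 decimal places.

(a) s_gold = 0.44; (b) c_gold ≈ 8.00

Capital per worker breaks even when investment replaces (n + δ)·k; here n + δ = 0.109.
For Cobb-Douglas, s_gold equals capital's share: s_gold = 0.44.
Golden rule sets MPK = n+δ: 0.44·2.4·k^(0.44−1) = 0.109, so k_gold = (0.44·2.4/0.109)^(1/0.56) ≈ 57.6950.
y_gold = 2.4·57.6950^0.44 ≈ 14.2926; c_gold = (1−0.44)·y_gold ≈ 8.0039.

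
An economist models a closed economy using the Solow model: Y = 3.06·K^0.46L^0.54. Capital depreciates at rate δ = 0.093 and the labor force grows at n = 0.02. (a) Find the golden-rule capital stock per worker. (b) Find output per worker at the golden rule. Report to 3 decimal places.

(a) k_gold ≈ 106.787; (b) y_gold ≈ 26.233

n + δ = 0.02 + 0.093 = 0.113.
Maximizing c = f(k) − (n+δ)·k gives f'(k) = n+δ, i.e. 0.46·3.06·k^(0.46−1) = 0.113, so k_gold = (0.46·3.06/0.113)^(1/0.54) ≈ 106.7874.
y_gold = 3.06·106.7874^0.46 ≈ 26.2326.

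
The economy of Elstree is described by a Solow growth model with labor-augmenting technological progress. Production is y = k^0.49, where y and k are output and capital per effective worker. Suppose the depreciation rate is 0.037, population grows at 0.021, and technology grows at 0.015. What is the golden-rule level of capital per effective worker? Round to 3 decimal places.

k_gold ≈ 41.814

The effective depreciation rate is n + g + δ = 0.021 + 0.015 + 0.037 = 0.073.
Setting f'(k) = n+g+δ gives 0.49·k^(0.49−1) = 0.073, hence k_gold = (0.49/0.073)^(1/0.51) ≈ 41.8138.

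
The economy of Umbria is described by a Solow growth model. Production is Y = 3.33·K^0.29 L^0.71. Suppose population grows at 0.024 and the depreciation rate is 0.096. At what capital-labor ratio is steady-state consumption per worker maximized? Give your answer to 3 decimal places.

n + δ = 0.024 + 0.096 = 0.12.
At the golden rule the marginal product of capital equals n+δ: 0.29·3.33·k^(0.29−1) = 0.12. Solving, k_gold = (0.29·3.33/0.12)^(1/0.71) ≈ 18.8616.

k_gold ≈ 18.862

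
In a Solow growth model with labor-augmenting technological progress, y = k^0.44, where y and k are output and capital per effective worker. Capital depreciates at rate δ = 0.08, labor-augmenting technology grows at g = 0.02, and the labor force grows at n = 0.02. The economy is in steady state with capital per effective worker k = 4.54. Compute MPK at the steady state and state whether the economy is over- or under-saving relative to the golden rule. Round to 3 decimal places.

Capital per effective worker breaks even when investment replaces (n + g + δ)·k; here n + g + δ = 0.12.
MPK = 0.44·k^(0.44−1) = 0.44·4.54^(-0.56) ≈ 0.1886.
MPK > 0.12, so the economy is dynamically efficient (under-saving).

under-saving; MPK ≈ 0.189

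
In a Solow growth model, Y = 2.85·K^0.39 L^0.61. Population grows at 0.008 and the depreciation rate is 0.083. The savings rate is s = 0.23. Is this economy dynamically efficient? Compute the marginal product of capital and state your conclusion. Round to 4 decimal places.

dynamically efficient; MPK ≈ 0.1543

n + δ = 0.008 + 0.083 = 0.091.
Steady-state k*: s·A·k^0.39 = 0.091·k gives k* = (0.23·2.85/0.091)^(1/0.61) ≈ 25.4559.
MPK = 0.39·2.85·25.4559^(-0.61) ≈ 0.1543.
MPK > n+δ = 0.091, so the economy is dynamically efficient (under-saving).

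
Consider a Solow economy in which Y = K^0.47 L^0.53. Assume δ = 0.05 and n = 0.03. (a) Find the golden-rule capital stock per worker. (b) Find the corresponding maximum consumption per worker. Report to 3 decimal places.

(a) k_gold ≈ 28.246; (b) c_gold ≈ 2.548

Capital per worker breaks even when investment replaces (n + δ)·k; here n + δ = 0.08.
Setting f'(k) = n+δ gives 0.47·k^(0.47−1) = 0.08, hence k_gold = (0.47/0.08)^(1/0.53) ≈ 28.2461.
y_gold = 28.2461^0.47 ≈ 4.8078; c_gold = y_gold − 0.08·k_gold ≈ 2.5482.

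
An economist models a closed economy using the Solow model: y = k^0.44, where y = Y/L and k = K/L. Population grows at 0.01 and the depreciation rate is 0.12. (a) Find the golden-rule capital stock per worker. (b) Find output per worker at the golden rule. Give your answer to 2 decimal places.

n + δ = 0.01 + 0.12 = 0.13.
Setting f'(k) = n+δ gives 0.44·k^(0.44−1) = 0.13, hence k_gold = (0.44/0.13)^(1/0.56) ≈ 8.8217.
y_gold = 8.8217^0.44 ≈ 2.6064.

(a) k_gold ≈ 8.82; (b) y_gold ≈ 2.61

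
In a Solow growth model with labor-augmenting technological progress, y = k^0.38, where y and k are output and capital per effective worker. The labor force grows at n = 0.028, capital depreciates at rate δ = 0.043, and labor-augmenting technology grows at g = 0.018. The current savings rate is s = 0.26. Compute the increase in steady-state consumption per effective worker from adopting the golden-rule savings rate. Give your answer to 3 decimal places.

n + g + δ = 0.028 + 0.018 + 0.043 = 0.089.
Current steady state (s = 0.26): k* = (0.26/0.089)^(1/0.62) ≈ 5.6356, y* = 5.6356^0.38 ≈ 1.9291, c* = (1−0.26)·1.9291 ≈ 1.4275.
At the golden rule the marginal product of capital equals n+g+δ: 0.38·k^(0.38−1) = 0.089. Solving, k_gold = (0.38/0.089)^(1/0.62) ≈ 10.3935.
y_gold = 10.3935^0.38 ≈ 2.4343, c_gold = y_gold − 0.089·k_gold ≈ 1.5093.
Gain: Δc = 1.5093 − 1.4275 ≈ 0.0817.

Δc ≈ 0.082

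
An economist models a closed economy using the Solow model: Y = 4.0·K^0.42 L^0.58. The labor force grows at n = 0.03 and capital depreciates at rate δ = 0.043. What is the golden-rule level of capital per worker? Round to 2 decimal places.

k_gold ≈ 222.97

The effective depreciation rate is n + δ = 0.03 + 0.043 = 0.073.
At the golden rule the marginal product of capital equals n+δ: 0.42·4.0·k^(0.42−1) = 0.073. Solving, k_gold = (0.42·4.0/0.073)^(1/0.58) ≈ 222.9731.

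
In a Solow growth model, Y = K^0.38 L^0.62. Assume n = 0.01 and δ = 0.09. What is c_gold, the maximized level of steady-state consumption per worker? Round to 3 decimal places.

c_gold ≈ 1.405

The effective depreciation rate is n + δ = 0.01 + 0.09 = 0.1.
Maximizing c = f(k) − (n+δ)·k gives f'(k) = n+δ, i.e. 0.38·k^(0.38−1) = 0.1, so k_gold = (0.38/0.1)^(1/0.62) ≈ 8.6126.
y_gold = 8.6126^0.38 ≈ 2.2665.
c_gold = y_gold − (n+δ)·k_gold = 2.2665 − 0.1·8.6126 ≈ 1.4052.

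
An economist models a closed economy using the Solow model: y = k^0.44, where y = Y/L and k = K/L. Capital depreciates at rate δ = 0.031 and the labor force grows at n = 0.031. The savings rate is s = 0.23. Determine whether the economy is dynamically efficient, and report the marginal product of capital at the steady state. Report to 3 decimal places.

Capital per worker breaks even when investment replaces (n + δ)·k; here n + δ = 0.062.
Steady-state k*: s·k^0.44 = 0.062·k gives k* = (0.23/0.062)^(1/0.56) ≈ 10.3913.
MPK = 0.44·10.3913^(-0.56) ≈ 0.1186.
MPK > n+δ = 0.062, so the economy is dynamically efficient (under-saving).

dynamically efficient; MPK ≈ 0.119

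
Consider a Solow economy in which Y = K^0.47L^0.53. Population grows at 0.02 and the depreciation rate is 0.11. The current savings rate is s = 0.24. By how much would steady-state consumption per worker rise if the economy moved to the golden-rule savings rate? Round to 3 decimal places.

n + δ = 0.02 + 0.11 = 0.13.
Current steady state (s = 0.24): k* = (0.24/0.13)^(1/0.53) ≈ 3.1797, y* = 3.1797^0.47 ≈ 1.7224, c* = (1−0.24)·1.7224 ≈ 1.3090.
Maximizing c = f(k) − (n+δ)·k gives f'(k) = n+δ, i.e. 0.47·k^(0.47−1) = 0.13, so k_gold = (0.47/0.13)^(1/0.53) ≈ 11.3011.
y_gold = 11.3011^0.47 ≈ 3.1258, c_gold = y_gold − 0.13·k_gold ≈ 1.6567.
Gain: Δc = 1.6567 − 1.3090 ≈ 0.3477.

Δc ≈ 0.348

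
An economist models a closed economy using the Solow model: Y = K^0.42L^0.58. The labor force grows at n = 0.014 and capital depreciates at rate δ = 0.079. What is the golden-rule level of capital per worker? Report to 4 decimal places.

k_gold ≈ 13.4557

Capital per worker breaks even when investment replaces (n + δ)·k; here n + δ = 0.093.
Setting f'(k) = n+δ gives 0.42·k^(0.42−1) = 0.093, hence k_gold = (0.42/0.093)^(1/0.58) ≈ 13.4557.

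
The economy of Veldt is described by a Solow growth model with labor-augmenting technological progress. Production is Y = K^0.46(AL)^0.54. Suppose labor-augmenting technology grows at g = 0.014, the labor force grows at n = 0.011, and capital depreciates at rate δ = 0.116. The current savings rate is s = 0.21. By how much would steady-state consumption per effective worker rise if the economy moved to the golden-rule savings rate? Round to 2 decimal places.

Δc ≈ 0.37

n + g + δ = 0.011 + 0.014 + 0.116 = 0.141.
Current steady state (s = 0.21): k* = (0.21/0.141)^(1/0.54) ≈ 2.0911, y* = 2.0911^0.46 ≈ 1.4040, c* = (1−0.21)·1.4040 ≈ 1.1092.
At the golden rule the marginal product of capital equals n+g+δ: 0.46·k^(0.46−1) = 0.141. Solving, k_gold = (0.46/0.141)^(1/0.54) ≈ 8.9330.
y_gold = 8.9330^0.46 ≈ 2.7382, c_gold = y_gold − 0.141·k_gold ≈ 1.4786.
Gain: Δc = 1.4786 − 1.1092 ≈ 0.3694.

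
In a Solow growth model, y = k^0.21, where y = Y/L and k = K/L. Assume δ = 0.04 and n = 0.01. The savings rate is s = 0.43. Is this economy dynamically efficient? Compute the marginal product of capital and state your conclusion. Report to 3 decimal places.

dynamically inefficient; MPK ≈ 0.024

The effective depreciation rate is n + δ = 0.01 + 0.04 = 0.05.
Steady-state k*: s·k^0.21 = 0.05·k gives k* = (0.43/0.05)^(1/0.79) ≈ 15.2373.
MPK = 0.21·15.2373^(-0.79) ≈ 0.0244.
MPK < n+δ = 0.05, so the economy is dynamically inefficient (over-saving).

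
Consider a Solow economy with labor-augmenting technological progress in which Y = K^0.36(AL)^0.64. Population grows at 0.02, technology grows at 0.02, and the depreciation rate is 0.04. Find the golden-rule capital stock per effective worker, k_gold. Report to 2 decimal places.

k_gold ≈ 10.49

Break-even investment rate: n + g + δ = 0.02 + 0.02 + 0.04 = 0.08.
Golden rule sets MPK = n+g+δ: 0.36·k^(0.36−1) = 0.08, so k_gold = (0.36/0.08)^(1/0.64) ≈ 10.4868.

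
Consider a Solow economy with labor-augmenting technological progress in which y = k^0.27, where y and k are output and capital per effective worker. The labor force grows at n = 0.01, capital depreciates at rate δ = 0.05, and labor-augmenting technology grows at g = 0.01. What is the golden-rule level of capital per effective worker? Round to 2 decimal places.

Break-even investment rate: n + g + δ = 0.01 + 0.01 + 0.05 = 0.07.
Setting f'(k) = n+g+δ gives 0.27·k^(0.27−1) = 0.07, hence k_gold = (0.27/0.07)^(1/0.73) ≈ 6.3548.

k_gold ≈ 6.35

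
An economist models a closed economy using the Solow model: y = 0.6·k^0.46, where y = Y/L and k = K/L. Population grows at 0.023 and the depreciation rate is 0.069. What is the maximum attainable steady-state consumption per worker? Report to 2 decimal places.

Capital per worker breaks even when investment replaces (n + δ)·k; here n + δ = 0.092.
Golden rule sets MPK = n+δ: 0.46·0.6·k^(0.46−1) = 0.092, so k_gold = (0.46·0.6/0.092)^(1/0.54) ≈ 7.6482.
y_gold = 0.6·7.6482^0.46 ≈ 1.5296.
c_gold = y_gold − (n+δ)·k_gold = 1.5296 − 0.092·7.6482 ≈ 0.8260.

c_gold ≈ 0.83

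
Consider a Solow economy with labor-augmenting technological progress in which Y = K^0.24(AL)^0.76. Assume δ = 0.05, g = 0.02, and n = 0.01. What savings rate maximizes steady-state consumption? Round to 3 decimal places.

Break-even investment rate: n + g + δ = 0.01 + 0.02 + 0.05 = 0.08.
At the golden rule MPK = n+g+δ, and in any Cobb-Douglas steady state s = (n+g+δ)·k/y = MPK·k/y = capital's share 0.24.

s_gold = 0.240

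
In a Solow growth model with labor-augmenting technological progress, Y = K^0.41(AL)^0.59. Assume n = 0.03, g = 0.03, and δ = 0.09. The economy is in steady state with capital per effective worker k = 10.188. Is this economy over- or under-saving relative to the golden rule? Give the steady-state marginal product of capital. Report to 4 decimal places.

Capital per effective worker breaks even when investment replaces (n + g + δ)·k; here n + g + δ = 0.15.
MPK = 0.41·k^(0.41−1) = 0.41·10.188^(-0.59) ≈ 0.1042.
MPK < 0.15, so the economy is dynamically inefficient (over-saving).

over-saving; MPK ≈ 0.1042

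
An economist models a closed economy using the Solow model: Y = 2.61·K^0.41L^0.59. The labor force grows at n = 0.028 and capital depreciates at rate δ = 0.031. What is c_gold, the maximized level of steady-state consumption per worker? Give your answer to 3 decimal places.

c_gold ≈ 11.537

Break-even investment rate: n + δ = 0.028 + 0.031 = 0.059.
Golden rule sets MPK = n+δ: 0.41·2.61·k^(0.41−1) = 0.059, so k_gold = (0.41·2.61/0.059)^(1/0.59) ≈ 135.8856.
y_gold = 2.61·135.8856^0.41 ≈ 19.5543.
c_gold = y_gold − (n+δ)·k_gold = 19.5543 − 0.059·135.8856 ≈ 11.5370.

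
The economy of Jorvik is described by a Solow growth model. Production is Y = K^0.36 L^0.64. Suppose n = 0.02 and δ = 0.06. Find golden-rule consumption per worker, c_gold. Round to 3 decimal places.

Break-even investment rate: n + δ = 0.02 + 0.06 = 0.08.
Setting f'(k) = n+δ gives 0.36·k^(0.36−1) = 0.08, hence k_gold = (0.36/0.08)^(1/0.64) ≈ 10.4868.
y_gold = 10.4868^0.36 ≈ 2.3304.
c_gold = y_gold − (n+δ)·k_gold = 2.3304 − 0.08·10.4868 ≈ 1.4915.

c_gold ≈ 1.491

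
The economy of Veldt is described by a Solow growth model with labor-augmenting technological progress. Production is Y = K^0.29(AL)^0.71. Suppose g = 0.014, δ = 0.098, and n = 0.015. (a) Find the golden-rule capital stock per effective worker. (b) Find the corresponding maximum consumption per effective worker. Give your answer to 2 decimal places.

The effective depreciation rate is n + g + δ = 0.015 + 0.014 + 0.098 = 0.127.
Golden rule sets MPK = n+g+δ: 0.29·k^(0.29−1) = 0.127, so k_gold = (0.29/0.127)^(1/0.71) ≈ 3.1994.
y_gold = 3.1994^0.29 ≈ 1.4011; c_gold = y_gold − 0.127·k_gold ≈ 0.9948.

(a) k_gold ≈ 3.20; (b) c_gold ≈ 0.99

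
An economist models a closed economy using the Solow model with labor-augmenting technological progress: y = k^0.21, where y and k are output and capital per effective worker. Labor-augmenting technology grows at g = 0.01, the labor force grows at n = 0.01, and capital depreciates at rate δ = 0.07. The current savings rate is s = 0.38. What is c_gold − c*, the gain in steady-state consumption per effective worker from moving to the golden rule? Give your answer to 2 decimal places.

Capital per effective worker breaks even when investment replaces (n + g + δ)·k; here n + g + δ = 0.09.
Current steady state (s = 0.38): k* = (0.38/0.09)^(1/0.79) ≈ 6.1919, y* = 6.1919^0.21 ≈ 1.4665, c* = (1−0.38)·1.4665 ≈ 0.9092.
Setting f'(k) = n+g+δ gives 0.21·k^(0.21−1) = 0.09, hence k_gold = (0.21/0.09)^(1/0.79) ≈ 2.9228.
y_gold = 2.9228^0.21 ≈ 1.2526, c_gold = y_gold − 0.09·k_gold ≈ 0.9896.
Gain: Δc = 0.9896 − 0.9092 ≈ 0.0803.

Δc ≈ 0.08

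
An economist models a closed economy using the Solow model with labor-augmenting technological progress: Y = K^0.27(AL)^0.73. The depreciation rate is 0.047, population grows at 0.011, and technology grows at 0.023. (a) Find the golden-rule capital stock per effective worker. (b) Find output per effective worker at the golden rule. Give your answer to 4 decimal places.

Break-even investment rate: n + g + δ = 0.011 + 0.023 + 0.047 = 0.081.
At the golden rule the marginal product of capital equals n+g+δ: 0.27·k^(0.27−1) = 0.081. Solving, k_gold = (0.27/0.081)^(1/0.73) ≈ 5.2032.
y_gold = 5.2032^0.27 ≈ 1.5610.

(a) k_gold ≈ 5.2032; (b) y_gold ≈ 1.5610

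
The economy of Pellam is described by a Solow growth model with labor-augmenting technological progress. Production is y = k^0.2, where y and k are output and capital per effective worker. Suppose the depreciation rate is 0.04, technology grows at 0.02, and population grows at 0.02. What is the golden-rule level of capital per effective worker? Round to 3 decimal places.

k_gold ≈ 3.144

Break-even investment rate: n + g + δ = 0.02 + 0.02 + 0.04 = 0.08.
Maximizing c = f(k) − (n+g+δ)·k gives f'(k) = n+g+δ, i.e. 0.2·k^(0.2−1) = 0.08, so k_gold = (0.2/0.08)^(1/0.8) ≈ 3.1436.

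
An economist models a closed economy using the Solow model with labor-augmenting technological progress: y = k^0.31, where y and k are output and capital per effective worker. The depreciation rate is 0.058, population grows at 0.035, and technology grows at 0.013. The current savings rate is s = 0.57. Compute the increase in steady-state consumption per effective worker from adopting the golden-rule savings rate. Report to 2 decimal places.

The effective depreciation rate is n + g + δ = 0.035 + 0.013 + 0.058 = 0.106.
Current steady state (s = 0.57): k* = (0.57/0.106)^(1/0.69) ≈ 11.4497, y* = 11.4497^0.31 ≈ 2.1292, c* = (1−0.57)·2.1292 ≈ 0.9156.
Golden rule sets MPK = n+g+δ: 0.31·k^(0.31−1) = 0.106, so k_gold = (0.31/0.106)^(1/0.69) ≈ 4.7363.
y_gold = 4.7363^0.31 ≈ 1.6195, c_gold = y_gold − 0.106·k_gold ≈ 1.1175.
Gain: Δc = 1.1175 − 0.9156 ≈ 0.2019.

Δc ≈ 0.20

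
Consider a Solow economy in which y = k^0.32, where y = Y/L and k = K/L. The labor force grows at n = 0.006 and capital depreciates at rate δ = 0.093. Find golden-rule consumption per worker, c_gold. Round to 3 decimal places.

Break-even investment rate: n + δ = 0.006 + 0.093 = 0.099.
Golden rule sets MPK = n+δ: 0.32·k^(0.32−1) = 0.099, so k_gold = (0.32/0.099)^(1/0.68) ≈ 5.6142.
y_gold = 5.6142^0.32 ≈ 1.7369.
c_gold = y_gold − (n+δ)·k_gold = 1.7369 − 0.099·5.6142 ≈ 1.1811.

c_gold ≈ 1.181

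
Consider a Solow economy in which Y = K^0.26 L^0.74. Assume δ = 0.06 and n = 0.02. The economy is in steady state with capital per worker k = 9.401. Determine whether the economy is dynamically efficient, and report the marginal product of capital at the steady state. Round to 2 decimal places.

Capital per worker breaks even when investment replaces (n + δ)·k; here n + δ = 0.08.
MPK = 0.26·k^(0.26−1) = 0.26·9.401^(-0.74) ≈ 0.0495.
MPK < 0.08, so the economy is dynamically inefficient (over-saving).

dynamically inefficient; MPK ≈ 0.05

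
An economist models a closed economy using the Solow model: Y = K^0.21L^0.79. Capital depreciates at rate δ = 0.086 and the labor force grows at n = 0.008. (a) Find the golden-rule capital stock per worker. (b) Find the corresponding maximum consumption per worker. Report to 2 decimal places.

n + δ = 0.008 + 0.086 = 0.094.
At the golden rule the marginal product of capital equals n+δ: 0.21·k^(0.21−1) = 0.094. Solving, k_gold = (0.21/0.094)^(1/0.79) ≈ 2.7662.
y_gold = 2.7662^0.21 ≈ 1.2382; c_gold = y_gold − 0.094·k_gold ≈ 0.9782.

(a) k_gold ≈ 2.77; (b) c_gold ≈ 0.98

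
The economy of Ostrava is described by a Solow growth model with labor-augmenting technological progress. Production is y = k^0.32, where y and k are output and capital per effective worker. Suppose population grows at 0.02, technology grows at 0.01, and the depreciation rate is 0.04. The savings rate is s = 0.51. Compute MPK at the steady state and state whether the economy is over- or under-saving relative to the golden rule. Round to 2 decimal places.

The effective depreciation rate is n + g + δ = 0.02 + 0.01 + 0.04 = 0.07.
Steady-state k*: s·k^0.32 = 0.07·k gives k* = (0.51/0.07)^(1/0.68) ≈ 18.5499.
MPK = 0.32·18.5499^(-0.68) ≈ 0.0439.
MPK < n+g+δ = 0.07, so the economy is dynamically inefficient (over-saving).

over-saving; MPK ≈ 0.04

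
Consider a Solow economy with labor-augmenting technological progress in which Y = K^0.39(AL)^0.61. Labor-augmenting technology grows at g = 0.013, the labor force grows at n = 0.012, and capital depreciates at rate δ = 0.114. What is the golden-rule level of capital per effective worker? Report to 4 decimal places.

n + g + δ = 0.012 + 0.013 + 0.114 = 0.139.
Golden rule sets MPK = n+g+δ: 0.39·k^(0.39−1) = 0.139, so k_gold = (0.39/0.139)^(1/0.61) ≈ 5.4264.

k_gold ≈ 5.4264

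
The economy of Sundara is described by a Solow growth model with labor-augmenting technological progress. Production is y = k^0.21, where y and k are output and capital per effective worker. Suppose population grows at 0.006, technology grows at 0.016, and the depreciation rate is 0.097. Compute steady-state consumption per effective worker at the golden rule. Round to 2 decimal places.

c_gold ≈ 0.92

Capital per effective worker breaks even when investment replaces (n + g + δ)·k; here n + g + δ = 0.119.
Golden rule sets MPK = n+g+δ: 0.21·k^(0.21−1) = 0.119, so k_gold = (0.21/0.119)^(1/0.79) ≈ 2.0523.
y_gold = 2.0523^0.21 ≈ 1.1630.
c_gold = y_gold − (n+g+δ)·k_gold = 1.1630 − 0.119·2.0523 ≈ 0.9188.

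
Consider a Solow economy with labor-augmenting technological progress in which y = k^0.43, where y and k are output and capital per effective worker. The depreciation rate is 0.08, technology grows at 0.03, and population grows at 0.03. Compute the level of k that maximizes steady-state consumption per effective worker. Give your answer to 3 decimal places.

k_gold ≈ 7.161

n + g + δ = 0.03 + 0.03 + 0.08 = 0.14.
Golden rule sets MPK = n+g+δ: 0.43·k^(0.43−1) = 0.14, so k_gold = (0.43/0.14)^(1/0.57) ≈ 7.1612.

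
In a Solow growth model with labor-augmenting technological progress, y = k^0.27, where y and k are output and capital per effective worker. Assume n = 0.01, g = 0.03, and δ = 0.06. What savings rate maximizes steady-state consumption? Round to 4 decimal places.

Capital per effective worker breaks even when investment replaces (n + g + δ)·k; here n + g + δ = 0.1.
At the golden rule MPK = n+g+δ, and in any Cobb-Douglas steady state s = (n+g+δ)·k/y = MPK·k/y = capital's share 0.27.

s_gold = 0.2700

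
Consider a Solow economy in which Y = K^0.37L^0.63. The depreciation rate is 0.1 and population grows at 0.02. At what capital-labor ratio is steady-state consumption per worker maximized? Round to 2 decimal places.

Break-even investment rate: n + δ = 0.02 + 0.1 = 0.12.
Setting f'(k) = n+δ gives 0.37·k^(0.37−1) = 0.12, hence k_gold = (0.37/0.12)^(1/0.63) ≈ 5.9734.

k_gold ≈ 5.97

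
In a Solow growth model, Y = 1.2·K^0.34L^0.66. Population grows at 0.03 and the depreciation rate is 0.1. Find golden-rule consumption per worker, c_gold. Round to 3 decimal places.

Capital per worker breaks even when investment replaces (n + δ)·k; here n + δ = 0.13.
Setting f'(k) = n+δ gives 0.34·1.2·k^(0.34−1) = 0.13, hence k_gold = (0.34·1.2/0.13)^(1/0.66) ≈ 5.6572.
y_gold = 1.2·5.6572^0.34 ≈ 2.1630.
c_gold = y_gold − (n+δ)·k_gold = 2.1630 − 0.13·5.6572 ≈ 1.4276.

c_gold ≈ 1.428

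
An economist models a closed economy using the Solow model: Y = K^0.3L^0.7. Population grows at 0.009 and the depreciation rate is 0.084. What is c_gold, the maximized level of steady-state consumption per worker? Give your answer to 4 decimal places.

c_gold ≈ 1.1563

Break-even investment rate: n + δ = 0.009 + 0.084 = 0.093.
Golden rule sets MPK = n+δ: 0.3·k^(0.3−1) = 0.093, so k_gold = (0.3/0.093)^(1/0.7) ≈ 5.3288.
y_gold = 5.3288^0.3 ≈ 1.6519.
c_gold = y_gold − (n+δ)·k_gold = 1.6519 − 0.093·5.3288 ≈ 1.1563.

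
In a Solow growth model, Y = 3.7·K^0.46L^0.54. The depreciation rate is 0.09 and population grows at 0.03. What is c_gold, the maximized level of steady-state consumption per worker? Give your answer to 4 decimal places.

The effective depreciation rate is n + δ = 0.03 + 0.09 = 0.12.
Golden rule sets MPK = n+δ: 0.46·3.7·k^(0.46−1) = 0.12, so k_gold = (0.46·3.7/0.12)^(1/0.54) ≈ 135.8072.
y_gold = 3.7·135.8072^0.46 ≈ 35.4280.
c_gold = y_gold − (n+δ)·k_gold = 35.4280 − 0.12·135.8072 ≈ 19.1311.

c_gold ≈ 19.1311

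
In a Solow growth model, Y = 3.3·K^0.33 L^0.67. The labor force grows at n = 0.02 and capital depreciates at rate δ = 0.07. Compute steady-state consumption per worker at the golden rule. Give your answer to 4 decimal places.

The effective depreciation rate is n + δ = 0.02 + 0.07 = 0.09.
Golden rule sets MPK = n+δ: 0.33·3.3·k^(0.33−1) = 0.09, so k_gold = (0.33·3.3/0.09)^(1/0.67) ≈ 41.3140.
y_gold = 3.3·41.3140^0.33 ≈ 11.2675.
c_gold = y_gold − (n+δ)·k_gold = 11.2675 − 0.09·41.3140 ≈ 7.5492.

c_gold ≈ 7.5492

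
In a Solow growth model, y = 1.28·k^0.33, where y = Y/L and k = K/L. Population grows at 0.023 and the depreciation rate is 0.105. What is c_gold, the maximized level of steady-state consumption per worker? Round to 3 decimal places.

c_gold ≈ 1.544

Capital per worker breaks even when investment replaces (n + δ)·k; here n + δ = 0.128.
At the golden rule the marginal product of capital equals n+δ: 0.33·1.28·k^(0.33−1) = 0.128. Solving, k_gold = (0.33·1.28/0.128)^(1/0.67) ≈ 5.9416.
y_gold = 1.28·5.9416^0.33 ≈ 2.3046.
c_gold = y_gold − (n+δ)·k_gold = 2.3046 − 0.128·5.9416 ≈ 1.5441.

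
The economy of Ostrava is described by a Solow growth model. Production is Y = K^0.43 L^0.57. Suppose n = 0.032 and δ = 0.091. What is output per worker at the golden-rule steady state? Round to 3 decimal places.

y_gold ≈ 2.571

Break-even investment rate: n + δ = 0.032 + 0.091 = 0.123.
Golden rule sets MPK = n+δ: 0.43·k^(0.43−1) = 0.123, so k_gold = (0.43/0.123)^(1/0.57) ≈ 8.9871.
Output: y_gold = k_gold^0.43 = 8.9871^0.43 ≈ 2.5707.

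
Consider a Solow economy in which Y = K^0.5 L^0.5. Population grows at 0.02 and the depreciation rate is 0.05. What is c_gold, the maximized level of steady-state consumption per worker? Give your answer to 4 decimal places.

n + δ = 0.02 + 0.05 = 0.07.
At the golden rule the marginal product of capital equals n+δ: 0.5·k^(0.5−1) = 0.07. Solving, k_gold = (0.5/0.07)^(1/0.5) ≈ 51.0204.
y_gold = 51.0204^0.5 ≈ 7.1429.
c_gold = y_gold − (n+δ)·k_gold = 7.1429 − 0.07·51.0204 ≈ 3.5714.

c_gold ≈ 3.5714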